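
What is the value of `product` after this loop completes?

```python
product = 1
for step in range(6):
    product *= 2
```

Let's trace through this code step by step.

Initialize: product = 1
Entering loop: for step in range(6):
After iteration 1: step = 0, product = 2
After iteration 2: step = 1, product = 4
After iteration 3: step = 2, product = 8
After iteration 4: step = 3, product = 16
After iteration 5: step = 4, product = 32
After iteration 6: step = 5, product = 64
Loop ends.

Final answer: 64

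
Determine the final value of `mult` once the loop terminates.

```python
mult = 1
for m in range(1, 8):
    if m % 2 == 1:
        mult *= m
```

Let's trace through this code step by step.

Initialize: mult = 1
Entering loop: for m in range(1, 8):
After iteration 1: m = 1, mult = 1
After iteration 2: m = 2, mult = 1
After iteration 3: m = 3, mult = 3
After iteration 4: m = 4, mult = 3
After iteration 5: m = 5, mult = 15
After iteration 6: m = 6, mult = 15
After iteration 7: m = 7, mult = 105
Loop ends.

Final answer: 105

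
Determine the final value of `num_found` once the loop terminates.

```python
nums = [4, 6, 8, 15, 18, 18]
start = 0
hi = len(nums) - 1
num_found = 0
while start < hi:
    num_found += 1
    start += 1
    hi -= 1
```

Let's trace through this code step by step.

Initialize: nums = [4, 6, 8, 15, 18, 18]
Initialize: start = 0
Initialize: hi = 5
Initialize: num_found = 0
Entering loop: while start < hi:
After iteration 1: start = 1, hi = 4, num_found = 1
After iteration 2: start = 2, hi = 3, num_found = 2
After iteration 3: start = 3, hi = 2, num_found = 3
Loop ends.

Final answer: 3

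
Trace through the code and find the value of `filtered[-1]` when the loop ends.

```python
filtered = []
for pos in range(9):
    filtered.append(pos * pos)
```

Let's trace through this code step by step.

Initialize: filtered = []
Entering loop: for pos in range(9):
After iteration 1: pos = 0, filtered = [0]
After iteration 2: pos = 1, filtered = [0, 1]
After iteration 3: pos = 2, filtered = [0, 1, 4]
After iteration 4: pos = 3, filtered = [0, 1, 4, 9]
After iteration 5: pos = 4, filtered = [0, 1, 4, 9, 16]
After iteration 6: pos = 5, filtered = [0, 1, 4, 9, 16, 25]
After iteration 7: pos = 6, filtered = [0, 1, 4, 9, 16, 25, 36]
After iteration 8: pos = 7, filtered = [0, 1, 4, 9, 16, 25, 36, 49]
After iteration 9: pos = 8, filtered = [0, 1, 4, 9, 16, 25, 36, 49, 64]
Loop ends.
filtered[-1] = 64

Final answer: 64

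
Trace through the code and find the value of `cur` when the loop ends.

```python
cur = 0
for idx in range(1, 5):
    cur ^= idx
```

Let's trace through this code step by step.

Initialize: cur = 0
Entering loop: for idx in range(1, 5):
After iteration 1: idx = 1, cur = 1
After iteration 2: idx = 2, cur = 3
After iteration 3: idx = 3, cur = 0
After iteration 4: idx = 4, cur = 4
Loop ends.

Final answer: 4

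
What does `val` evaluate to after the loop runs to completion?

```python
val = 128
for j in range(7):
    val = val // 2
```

Let's trace through this code step by step.

Initialize: val = 128
Entering loop: for j in range(7):
After iteration 1: j = 0, val = 64
After iteration 2: j = 1, val = 32
After iteration 3: j = 2, val = 16
After iteration 4: j = 3, val = 8
After iteration 5: j = 4, val = 4
After iteration 6: j = 5, val = 2
After iteration 7: j = 6, val = 1
Loop ends.

Final answer: 1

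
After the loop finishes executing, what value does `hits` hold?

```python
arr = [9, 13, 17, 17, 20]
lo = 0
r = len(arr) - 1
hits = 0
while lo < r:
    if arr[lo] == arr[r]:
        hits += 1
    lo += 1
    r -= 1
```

Let's trace through this code step by step.

Initialize: arr = [9, 13, 17, 17, 20]
Initialize: lo = 0
Initialize: r = 4
Initialize: hits = 0
Entering loop: while lo < r:
After iteration 1: lo = 1, r = 3, hits = 0
After iteration 2: lo = 2, r = 2, hits = 0
Loop ends.

Final answer: 0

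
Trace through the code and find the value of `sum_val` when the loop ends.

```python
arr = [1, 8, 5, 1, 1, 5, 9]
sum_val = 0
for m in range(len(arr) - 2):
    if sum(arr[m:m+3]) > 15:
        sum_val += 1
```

Let's trace through this code step by step.

Initialize: arr = [1, 8, 5, 1, 1, 5, 9]
Initialize: sum_val = 0
Entering loop: for m in range(len(arr) - 2):
After iteration 1: m = 0, sum_val = 0
After iteration 2: m = 1, sum_val = 0
After iteration 3: m = 2, sum_val = 0
After iteration 4: m = 3, sum_val = 0
After iteration 5: m = 4, sum_val = 0
Loop ends.

Final answer: 0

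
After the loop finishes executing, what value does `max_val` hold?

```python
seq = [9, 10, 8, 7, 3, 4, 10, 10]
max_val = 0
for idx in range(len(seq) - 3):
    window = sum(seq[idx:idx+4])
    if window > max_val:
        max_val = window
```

Let's trace through this code step by step.

Initialize: seq = [9, 10, 8, 7, 3, 4, 10, 10]
Initialize: max_val = 0
Entering loop: for idx in range(len(seq) - 3):
After iteration 1: idx = 0, max_val = 34, window = 34
After iteration 2: idx = 1, max_val = 34, window = 28
After iteration 3: idx = 2, max_val = 34, window = 22
After iteration 4: idx = 3, max_val = 34, window = 24
After iteration 5: idx = 4, max_val = 34, window = 27
Loop ends.

Final answer: 34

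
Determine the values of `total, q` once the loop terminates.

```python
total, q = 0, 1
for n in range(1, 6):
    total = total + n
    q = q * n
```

Let's trace through this code step by step.

Initialize: total = 0
Initialize: q = 1
Entering loop: for n in range(1, 6):
After iteration 1: n = 1, total = 1, q = 1
After iteration 2: n = 2, total = 3, q = 2
After iteration 3: n = 3, total = 6, q = 6
After iteration 4: n = 4, total = 10, q = 24
After iteration 5: n = 5, total = 15, q = 120
Loop ends.

Final answer: 15, 120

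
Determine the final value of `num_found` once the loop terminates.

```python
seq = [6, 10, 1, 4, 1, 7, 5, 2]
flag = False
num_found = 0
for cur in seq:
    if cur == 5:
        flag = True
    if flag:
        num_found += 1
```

Let's trace through this code step by step.

Initialize: seq = [6, 10, 1, 4, 1, 7, 5, 2]
Initialize: flag = False
Initialize: num_found = 0
Entering loop: for cur in seq:
After iteration 1: cur = 6, flag = False, num_found = 0
After iteration 2: cur = 10, flag = False, num_found = 0
After iteration 3: cur = 1, flag = False, num_found = 0
After iteration 4: cur = 4, flag = False, num_found = 0
After iteration 5: cur = 1, flag = False, num_found = 0
After iteration 6: cur = 7, flag = False, num_found = 0
After iteration 7: cur = 5, flag = True, num_found = 1
After iteration 8: cur = 2, flag = True, num_found = 2
Loop ends.

Final answer: 2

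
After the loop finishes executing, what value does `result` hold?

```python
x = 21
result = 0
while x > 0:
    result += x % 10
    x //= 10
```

Let's trace through this code step by step.

Initialize: x = 21
Initialize: result = 0
Entering loop: while x > 0:
After iteration 1: x = 2, result = 1
After iteration 2: x = 0, result = 3
Loop ends.

Final answer: 3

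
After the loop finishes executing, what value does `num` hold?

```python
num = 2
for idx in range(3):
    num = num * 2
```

Let's trace through this code step by step.

Initialize: num = 2
Entering loop: for idx in range(3):
After iteration 1: idx = 0, num = 4
After iteration 2: idx = 1, num = 8
After iteration 3: idx = 2, num = 16
Loop ends.

Final answer: 16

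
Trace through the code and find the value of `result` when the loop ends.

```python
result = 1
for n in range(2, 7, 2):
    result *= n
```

Let's trace through this code step by step.

Initialize: result = 1
Entering loop: for n in range(2, 7, 2):
After iteration 1: n = 2, result = 2
After iteration 2: n = 4, result = 8
After iteration 3: n = 6, result = 48
Loop ends.

Final answer: 48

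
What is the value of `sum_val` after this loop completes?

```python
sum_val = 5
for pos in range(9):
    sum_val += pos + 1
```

Let's trace through this code step by step.

Initialize: sum_val = 5
Entering loop: for pos in range(9):
After iteration 1: pos = 0, sum_val = 6
After iteration 2: pos = 1, sum_val = 8
After iteration 3: pos = 2, sum_val = 11
After iteration 4: pos = 3, sum_val = 15
After iteration 5: pos = 4, sum_val = 20
After iteration 6: pos = 5, sum_val = 26
After iteration 7: pos = 6, sum_val = 33
After iteration 8: pos = 7, sum_val = 41
After iteration 9: pos = 8, sum_val = 50
Loop ends.

Final answer: 50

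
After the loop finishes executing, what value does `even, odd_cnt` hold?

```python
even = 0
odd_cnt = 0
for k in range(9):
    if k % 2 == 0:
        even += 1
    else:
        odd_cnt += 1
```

Let's trace through this code step by step.

Initialize: even = 0
Initialize: odd_cnt = 0
Entering loop: for k in range(9):
After iteration 1: k = 0, even = 1, odd_cnt = 0
After iteration 2: k = 1, even = 1, odd_cnt = 1
After iteration 3: k = 2, even = 2, odd_cnt = 1
After iteration 4: k = 3, even = 2, odd_cnt = 2
After iteration 5: k = 4, even = 3, odd_cnt = 2
After iteration 6: k = 5, even = 3, odd_cnt = 3
After iteration 7: k = 6, even = 4, odd_cnt = 3
After iteration 8: k = 7, even = 4, odd_cnt = 4
After iteration 9: k = 8, even = 5, odd_cnt = 4
Loop ends.

Final answer: 5, 4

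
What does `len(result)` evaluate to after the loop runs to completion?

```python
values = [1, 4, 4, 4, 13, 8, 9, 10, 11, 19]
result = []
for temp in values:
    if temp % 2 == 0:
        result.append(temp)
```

Let's trace through this code step by step.

Initialize: values = [1, 4, 4, 4, 13, 8, 9, 10, 11, 19]
Initialize: result = []
Entering loop: for temp in values:
After iteration 1: temp = 1, result = []
After iteration 2: temp = 4, result = [4]
After iteration 3: temp = 4, result = [4, 4]
After iteration 4: temp = 4, result = [4, 4, 4]
After iteration 5: temp = 13, result = [4, 4, 4]
After iteration 6: temp = 8, result = [4, 4, 4, 8]
After iteration 7: temp = 9, result = [4, 4, 4, 8]
After iteration 8: temp = 10, result = [4, 4, 4, 8, 10]
After iteration 9: temp = 11, result = [4, 4, 4, 8, 10]
After iteration 10: temp = 19, result = [4, 4, 4, 8, 10]
Loop ends.
len(result) = 5

Final answer: 5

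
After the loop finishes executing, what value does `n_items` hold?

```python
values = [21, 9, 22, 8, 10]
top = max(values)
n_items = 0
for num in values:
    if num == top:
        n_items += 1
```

Let's trace through this code step by step.

Initialize: values = [21, 9, 22, 8, 10]
Initialize: top = 22
Initialize: n_items = 0
Entering loop: for num in values:
After iteration 1: num = 21, n_items = 0
After iteration 2: num = 9, n_items = 0
After iteration 3: num = 22, n_items = 1
After iteration 4: num = 8, n_items = 1
After iteration 5: num = 10, n_items = 1
Loop ends.

Final answer: 1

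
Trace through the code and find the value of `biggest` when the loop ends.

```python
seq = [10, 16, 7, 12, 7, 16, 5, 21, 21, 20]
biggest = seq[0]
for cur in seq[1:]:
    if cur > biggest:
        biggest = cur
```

Let's trace through this code step by step.

Initialize: seq = [10, 16, 7, 12, 7, 16, 5, 21, 21, 20]
Initialize: biggest = 10
Entering loop: for cur in seq[1:]:
After iteration 1: cur = 16, biggest = 16
After iteration 2: cur = 7, biggest = 16
After iteration 3: cur = 12, biggest = 16
After iteration 4: cur = 7, biggest = 16
After iteration 5: cur = 16, biggest = 16
After iteration 6: cur = 5, biggest = 16
After iteration 7: cur = 21, biggest = 21
After iteration 8: cur = 21, biggest = 21
After iteration 9: cur = 20, biggest = 21
Loop ends.

Final answer: 21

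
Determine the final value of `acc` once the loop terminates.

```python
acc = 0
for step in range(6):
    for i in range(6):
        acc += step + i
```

Let's trace through this code step by step.

Initialize: acc = 0
Entering loop: for step in range(6):
After iteration 1: step = 0, acc = 15
After iteration 2: step = 1, acc = 36
After iteration 3: step = 2, acc = 63
After iteration 4: step = 3, acc = 96
After iteration 5: step = 4, acc = 135
After iteration 6: step = 5, acc = 180
Loop ends.

Final answer: 180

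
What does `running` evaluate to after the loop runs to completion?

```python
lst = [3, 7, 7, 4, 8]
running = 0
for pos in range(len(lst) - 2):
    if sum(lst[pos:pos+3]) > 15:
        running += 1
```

Let's trace through this code step by step.

Initialize: lst = [3, 7, 7, 4, 8]
Initialize: running = 0
Entering loop: for pos in range(len(lst) - 2):
After iteration 1: pos = 0, running = 1
After iteration 2: pos = 1, running = 2
After iteration 3: pos = 2, running = 3
Loop ends.

Final answer: 3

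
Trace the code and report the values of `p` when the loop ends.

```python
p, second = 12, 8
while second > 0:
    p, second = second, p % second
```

Let's trace through this code step by step.

Initialize: p = 12
Initialize: second = 8
Entering loop: while second > 0:
After iteration 1: p = 8, second = 4
After iteration 2: p = 4, second = 0
Loop ends.

Final answer: 4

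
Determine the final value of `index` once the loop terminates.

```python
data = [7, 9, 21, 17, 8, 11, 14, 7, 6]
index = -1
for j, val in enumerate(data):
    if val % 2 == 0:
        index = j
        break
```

Let's trace through this code step by step.

Initialize: data = [7, 9, 21, 17, 8, 11, 14, 7, 6]
Initialize: index = -1
Entering loop: for j, val in enumerate(data):
After iteration 1: j = 0, val = 7, index = -1
After iteration 2: j = 1, val = 9, index = -1
After iteration 3: j = 2, val = 21, index = -1
After iteration 4: j = 3, val = 17, index = -1
After iteration 5: j = 4, val = 8, index = 4
Loop ends.

Final answer: 4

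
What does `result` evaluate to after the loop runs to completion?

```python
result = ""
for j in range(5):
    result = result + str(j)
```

Let's trace through this code step by step.

Initialize: result = ''
Entering loop: for j in range(5):
After iteration 1: j = 0, result = '0'
After iteration 2: j = 1, result = '01'
After iteration 3: j = 2, result = '012'
After iteration 4: j = 3, result = '0123'
After iteration 5: j = 4, result = '01234'
Loop ends.

Final answer: '01234'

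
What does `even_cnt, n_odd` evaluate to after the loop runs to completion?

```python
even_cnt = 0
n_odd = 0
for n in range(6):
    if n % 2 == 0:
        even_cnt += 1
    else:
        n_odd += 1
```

Let's trace through this code step by step.

Initialize: even_cnt = 0
Initialize: n_odd = 0
Entering loop: for n in range(6):
After iteration 1: n = 0, even_cnt = 1, n_odd = 0
After iteration 2: n = 1, even_cnt = 1, n_odd = 1
After iteration 3: n = 2, even_cnt = 2, n_odd = 1
After iteration 4: n = 3, even_cnt = 2, n_odd = 2
After iteration 5: n = 4, even_cnt = 3, n_odd = 2
After iteration 6: n = 5, even_cnt = 3, n_odd = 3
Loop ends.

Final answer: 3, 3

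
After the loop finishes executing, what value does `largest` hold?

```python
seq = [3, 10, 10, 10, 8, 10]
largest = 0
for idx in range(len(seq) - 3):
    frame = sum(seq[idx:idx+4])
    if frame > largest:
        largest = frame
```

Let's trace through this code step by step.

Initialize: seq = [3, 10, 10, 10, 8, 10]
Initialize: largest = 0
Entering loop: for idx in range(len(seq) - 3):
After iteration 1: idx = 0, largest = 33, frame = 33
After iteration 2: idx = 1, largest = 38, frame = 38
After iteration 3: idx = 2, largest = 38, frame = 38
Loop ends.

Final answer: 38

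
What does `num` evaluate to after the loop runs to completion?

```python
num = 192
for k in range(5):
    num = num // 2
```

Let's trace through this code step by step.

Initialize: num = 192
Entering loop: for k in range(5):
After iteration 1: k = 0, num = 96
After iteration 2: k = 1, num = 48
After iteration 3: k = 2, num = 24
After iteration 4: k = 3, num = 12
After iteration 5: k = 4, num = 6
Loop ends.

Final answer: 6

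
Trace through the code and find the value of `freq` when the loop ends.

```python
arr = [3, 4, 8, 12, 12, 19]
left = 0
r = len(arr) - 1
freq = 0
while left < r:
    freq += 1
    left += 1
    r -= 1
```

Let's trace through this code step by step.

Initialize: arr = [3, 4, 8, 12, 12, 19]
Initialize: left = 0
Initialize: r = 5
Initialize: freq = 0
Entering loop: while left < r:
After iteration 1: left = 1, r = 4, freq = 1
After iteration 2: left = 2, r = 3, freq = 2
After iteration 3: left = 3, r = 2, freq = 3
Loop ends.

Final answer: 3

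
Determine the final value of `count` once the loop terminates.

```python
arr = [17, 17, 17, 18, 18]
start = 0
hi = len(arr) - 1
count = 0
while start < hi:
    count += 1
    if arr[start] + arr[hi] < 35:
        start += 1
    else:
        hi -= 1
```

Let's trace through this code step by step.

Initialize: arr = [17, 17, 17, 18, 18]
Initialize: start = 0
Initialize: hi = 4
Initialize: count = 0
Entering loop: while start < hi:
After iteration 1: start = 0, hi = 3, count = 1
After iteration 2: start = 0, hi = 2, count = 2
After iteration 3: start = 1, hi = 2, count = 3
After iteration 4: start = 2, hi = 2, count = 4
Loop ends.

Final answer: 4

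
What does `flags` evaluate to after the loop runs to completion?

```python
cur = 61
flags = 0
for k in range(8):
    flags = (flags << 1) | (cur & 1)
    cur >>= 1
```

Let's trace through this code step by step.

Initialize: cur = 61
Initialize: flags = 0
Entering loop: for k in range(8):
After iteration 1: k = 0, cur = 30, flags = 1
After iteration 2: k = 1, cur = 15, flags = 2
After iteration 3: k = 2, cur = 7, flags = 5
After iteration 4: k = 3, cur = 3, flags = 11
After iteration 5: k = 4, cur = 1, flags = 23
After iteration 6: k = 5, cur = 0, flags = 47
After iteration 7: k = 6, cur = 0, flags = 94
After iteration 8: k = 7, cur = 0, flags = 188
Loop ends.

Final answer: 188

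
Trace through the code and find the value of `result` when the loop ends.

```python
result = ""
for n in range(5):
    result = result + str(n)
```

Let's trace through this code step by step.

Initialize: result = ''
Entering loop: for n in range(5):
After iteration 1: n = 0, result = '0'
After iteration 2: n = 1, result = '01'
After iteration 3: n = 2, result = '012'
After iteration 4: n = 3, result = '0123'
After iteration 5: n = 4, result = '01234'
Loop ends.

Final answer: '01234'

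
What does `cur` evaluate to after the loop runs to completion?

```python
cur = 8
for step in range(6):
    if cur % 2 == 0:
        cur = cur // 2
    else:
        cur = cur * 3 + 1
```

Let's trace through this code step by step.

Initialize: cur = 8
Entering loop: for step in range(6):
After iteration 1: step = 0, cur = 4
After iteration 2: step = 1, cur = 2
After iteration 3: step = 2, cur = 1
After iteration 4: step = 3, cur = 4
After iteration 5: step = 4, cur = 2
After iteration 6: step = 5, cur = 1
Loop ends.

Final answer: 1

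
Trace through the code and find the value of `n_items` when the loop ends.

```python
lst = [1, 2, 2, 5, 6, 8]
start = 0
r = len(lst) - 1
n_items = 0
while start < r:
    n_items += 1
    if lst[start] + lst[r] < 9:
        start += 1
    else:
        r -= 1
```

Let's trace through this code step by step.

Initialize: lst = [1, 2, 2, 5, 6, 8]
Initialize: start = 0
Initialize: r = 5
Initialize: n_items = 0
Entering loop: while start < r:
After iteration 1: start = 0, r = 4, n_items = 1
After iteration 2: start = 1, r = 4, n_items = 2
After iteration 3: start = 2, r = 4, n_items = 3
After iteration 4: start = 3, r = 4, n_items = 4
After iteration 5: start = 3, r = 3, n_items = 5
Loop ends.

Final answer: 5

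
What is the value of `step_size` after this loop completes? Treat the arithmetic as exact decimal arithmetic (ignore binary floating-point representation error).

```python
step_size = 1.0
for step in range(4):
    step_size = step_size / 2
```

Let's trace through this code step by step.

Initialize: step_size = 1.0
Entering loop: for step in range(4):
After iteration 1: step = 0, step_size = 0.5
After iteration 2: step = 1, step_size = 0.25
After iteration 3: step = 2, step_size = 0.125
After iteration 4: step = 3, step_size = 0.0625
Loop ends.

Final answer: 0.0625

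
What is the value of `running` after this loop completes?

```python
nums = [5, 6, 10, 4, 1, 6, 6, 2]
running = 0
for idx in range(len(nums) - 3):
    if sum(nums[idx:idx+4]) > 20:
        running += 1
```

Let's trace through this code step by step.

Initialize: nums = [5, 6, 10, 4, 1, 6, 6, 2]
Initialize: running = 0
Entering loop: for idx in range(len(nums) - 3):
After iteration 1: idx = 0, running = 1
After iteration 2: idx = 1, running = 2
After iteration 3: idx = 2, running = 3
After iteration 4: idx = 3, running = 3
After iteration 5: idx = 4, running = 3
Loop ends.

Final answer: 3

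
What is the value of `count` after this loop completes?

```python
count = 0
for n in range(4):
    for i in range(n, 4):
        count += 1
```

Let's trace through this code step by step.

Initialize: count = 0
Entering loop: for n in range(4):
After iteration 1: n = 0, count = 4
After iteration 2: n = 1, count = 7
After iteration 3: n = 2, count = 9
After iteration 4: n = 3, count = 10
Loop ends.

Final answer: 10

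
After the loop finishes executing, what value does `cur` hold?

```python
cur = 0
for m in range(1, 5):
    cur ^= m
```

Let's trace through this code step by step.

Initialize: cur = 0
Entering loop: for m in range(1, 5):
After iteration 1: m = 1, cur = 1
After iteration 2: m = 2, cur = 3
After iteration 3: m = 3, cur = 0
After iteration 4: m = 4, cur = 4
Loop ends.

Final answer: 4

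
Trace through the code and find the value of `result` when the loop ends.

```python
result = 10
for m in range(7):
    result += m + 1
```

Let's trace through this code step by step.

Initialize: result = 10
Entering loop: for m in range(7):
After iteration 1: m = 0, result = 11
After iteration 2: m = 1, result = 13
After iteration 3: m = 2, result = 16
After iteration 4: m = 3, result = 20
After iteration 5: m = 4, result = 25
After iteration 6: m = 5, result = 31
After iteration 7: m = 6, result = 38
Loop ends.

Final answer: 38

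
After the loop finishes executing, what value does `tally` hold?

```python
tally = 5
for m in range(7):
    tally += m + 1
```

Let's trace through this code step by step.

Initialize: tally = 5
Entering loop: for m in range(7):
After iteration 1: m = 0, tally = 6
After iteration 2: m = 1, tally = 8
After iteration 3: m = 2, tally = 11
After iteration 4: m = 3, tally = 15
After iteration 5: m = 4, tally = 20
After iteration 6: m = 5, tally = 26
After iteration 7: m = 6, tally = 33
Loop ends.

Final answer: 33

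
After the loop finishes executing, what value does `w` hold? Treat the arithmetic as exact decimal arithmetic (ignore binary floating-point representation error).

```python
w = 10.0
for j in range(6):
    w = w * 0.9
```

Let's trace through this code step by step.

Initialize: w = 10.0
Entering loop: for j in range(6):
After iteration 1: j = 0, w = 9.0
After iteration 2: j = 1, w = 8.1
After iteration 3: j = 2, w = 7.29
After iteration 4: j = 3, w = 6.561
After iteration 5: j = 4, w = 5.9049
After iteration 6: j = 5, w = 5.31441
Loop ends.

Final answer: 5.31441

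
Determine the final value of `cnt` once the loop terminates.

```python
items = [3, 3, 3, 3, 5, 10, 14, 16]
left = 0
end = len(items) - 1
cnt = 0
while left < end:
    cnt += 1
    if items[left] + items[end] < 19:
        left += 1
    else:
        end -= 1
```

Let's trace through this code step by step.

Initialize: items = [3, 3, 3, 3, 5, 10, 14, 16]
Initialize: left = 0
Initialize: end = 7
Initialize: cnt = 0
Entering loop: while left < end:
After iteration 1: left = 0, end = 6, cnt = 1
After iteration 2: left = 1, end = 6, cnt = 2
After iteration 3: left = 2, end = 6, cnt = 3
After iteration 4: left = 3, end = 6, cnt = 4
After iteration 5: left = 4, end = 6, cnt = 5
After iteration 6: left = 4, end = 5, cnt = 6
After iteration 7: left = 5, end = 5, cnt = 7
Loop ends.

Final answer: 7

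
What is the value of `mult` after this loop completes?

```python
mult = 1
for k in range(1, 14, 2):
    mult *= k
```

Let's trace through this code step by step.

Initialize: mult = 1
Entering loop: for k in range(1, 14, 2):
After iteration 1: k = 1, mult = 1
After iteration 2: k = 3, mult = 3
After iteration 3: k = 5, mult = 15
After iteration 4: k = 7, mult = 105
After iteration 5: k = 9, mult = 945
After iteration 6: k = 11, mult = 10395
After iteration 7: k = 13, mult = 135135
Loop ends.

Final answer: 135135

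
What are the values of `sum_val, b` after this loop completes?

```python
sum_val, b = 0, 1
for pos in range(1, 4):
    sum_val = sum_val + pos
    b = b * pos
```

Let's trace through this code step by step.

Initialize: sum_val = 0
Initialize: b = 1
Entering loop: for pos in range(1, 4):
After iteration 1: pos = 1, sum_val = 1, b = 1
After iteration 2: pos = 2, sum_val = 3, b = 2
After iteration 3: pos = 3, sum_val = 6, b = 6
Loop ends.

Final answer: 6, 6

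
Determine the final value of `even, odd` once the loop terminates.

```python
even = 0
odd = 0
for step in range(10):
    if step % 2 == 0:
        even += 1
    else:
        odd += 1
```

Let's trace through this code step by step.

Initialize: even = 0
Initialize: odd = 0
Entering loop: for step in range(10):
After iteration 1: step = 0, even = 1, odd = 0
After iteration 2: step = 1, even = 1, odd = 1
After iteration 3: step = 2, even = 2, odd = 1
After iteration 4: step = 3, even = 2, odd = 2
After iteration 5: step = 4, even = 3, odd = 2
After iteration 6: step = 5, even = 3, odd = 3
After iteration 7: step = 6, even = 4, odd = 3
After iteration 8: step = 7, even = 4, odd = 4
After iteration 9: step = 8, even = 5, odd = 4
After iteration 10: step = 9, even = 5, odd = 5
Loop ends.

Final answer: 5, 5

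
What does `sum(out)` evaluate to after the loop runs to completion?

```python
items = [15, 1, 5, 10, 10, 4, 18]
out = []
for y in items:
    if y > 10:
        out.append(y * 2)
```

Let's trace through this code step by step.

Initialize: items = [15, 1, 5, 10, 10, 4, 18]
Initialize: out = []
Entering loop: for y in items:
After iteration 1: y = 15, out = [30]
After iteration 2: y = 1, out = [30]
After iteration 3: y = 5, out = [30]
After iteration 4: y = 10, out = [30]
After iteration 5: y = 10, out = [30]
After iteration 6: y = 4, out = [30]
After iteration 7: y = 18, out = [30, 36]
Loop ends.
sum(out) = 66

Final answer: 66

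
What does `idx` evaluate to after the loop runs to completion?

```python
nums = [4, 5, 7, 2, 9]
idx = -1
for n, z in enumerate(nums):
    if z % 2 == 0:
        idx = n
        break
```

Let's trace through this code step by step.

Initialize: nums = [4, 5, 7, 2, 9]
Initialize: idx = -1
Entering loop: for n, z in enumerate(nums):
After iteration 1: n = 0, z = 4, idx = 0
Loop ends.

Final answer: 0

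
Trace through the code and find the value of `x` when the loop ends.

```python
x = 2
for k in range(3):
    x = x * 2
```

Let's trace through this code step by step.

Initialize: x = 2
Entering loop: for k in range(3):
After iteration 1: k = 0, x = 4
After iteration 2: k = 1, x = 8
After iteration 3: k = 2, x = 16
Loop ends.

Final answer: 16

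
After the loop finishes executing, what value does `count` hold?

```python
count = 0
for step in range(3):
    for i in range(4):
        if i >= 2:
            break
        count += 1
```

Let's trace through this code step by step.

Initialize: count = 0
Entering loop: for step in range(3):
After iteration 1: step = 0, count = 2
After iteration 2: step = 1, count = 4
After iteration 3: step = 2, count = 6
Loop ends.

Final answer: 6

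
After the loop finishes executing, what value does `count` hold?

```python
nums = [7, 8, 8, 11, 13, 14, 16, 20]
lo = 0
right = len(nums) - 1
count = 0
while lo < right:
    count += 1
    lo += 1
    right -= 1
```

Let's trace through this code step by step.

Initialize: nums = [7, 8, 8, 11, 13, 14, 16, 20]
Initialize: lo = 0
Initialize: right = 7
Initialize: count = 0
Entering loop: while lo < right:
After iteration 1: lo = 1, right = 6, count = 1
After iteration 2: lo = 2, right = 5, count = 2
After iteration 3: lo = 3, right = 4, count = 3
After iteration 4: lo = 4, right = 3, count = 4
Loop ends.

Final answer: 4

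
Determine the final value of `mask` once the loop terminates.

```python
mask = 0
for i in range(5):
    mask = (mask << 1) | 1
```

Let's trace through this code step by step.

Initialize: mask = 0
Entering loop: for i in range(5):
After iteration 1: i = 0, mask = 1
After iteration 2: i = 1, mask = 3
After iteration 3: i = 2, mask = 7
After iteration 4: i = 3, mask = 15
After iteration 5: i = 4, mask = 31
Loop ends.

Final answer: 31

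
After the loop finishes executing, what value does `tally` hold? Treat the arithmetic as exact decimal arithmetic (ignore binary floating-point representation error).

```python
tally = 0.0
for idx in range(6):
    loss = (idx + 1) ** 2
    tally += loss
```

Let's trace through this code step by step.

Initialize: tally = 0.0
Entering loop: for idx in range(6):
After iteration 1: idx = 0, tally = 1.0, loss = 1
After iteration 2: idx = 1, tally = 5.0, loss = 4
After iteration 3: idx = 2, tally = 14.0, loss = 9
After iteration 4: idx = 3, tally = 30.0, loss = 16
After iteration 5: idx = 4, tally = 55.0, loss = 25
After iteration 6: idx = 5, tally = 91.0, loss = 36
Loop ends.

Final answer: 91.0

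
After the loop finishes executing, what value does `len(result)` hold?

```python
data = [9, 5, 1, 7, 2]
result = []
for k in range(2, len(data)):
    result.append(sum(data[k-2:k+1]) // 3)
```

Let's trace through this code step by step.

Initialize: data = [9, 5, 1, 7, 2]
Initialize: result = []
Entering loop: for k in range(2, len(data)):
After iteration 1: k = 2, result = [5]
After iteration 2: k = 3, result = [5, 4]
After iteration 3: k = 4, result = [5, 4, 3]
Loop ends.
len(result) = 3

Final answer: 3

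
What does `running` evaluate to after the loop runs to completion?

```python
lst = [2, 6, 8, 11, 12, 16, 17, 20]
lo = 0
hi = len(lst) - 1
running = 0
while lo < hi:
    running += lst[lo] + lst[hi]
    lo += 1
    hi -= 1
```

Let's trace through this code step by step.

Initialize: lst = [2, 6, 8, 11, 12, 16, 17, 20]
Initialize: lo = 0
Initialize: hi = 7
Initialize: running = 0
Entering loop: while lo < hi:
After iteration 1: lo = 1, hi = 6, running = 22
After iteration 2: lo = 2, hi = 5, running = 45
After iteration 3: lo = 3, hi = 4, running = 69
After iteration 4: lo = 4, hi = 3, running = 92
Loop ends.

Final answer: 92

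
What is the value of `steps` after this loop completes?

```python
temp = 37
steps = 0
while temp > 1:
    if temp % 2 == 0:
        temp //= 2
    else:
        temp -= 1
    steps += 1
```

Let's trace through this code step by step.

Initialize: temp = 37
Initialize: steps = 0
Entering loop: while temp > 1:
After iteration 1: temp = 36, steps = 1
After iteration 2: temp = 18, steps = 2
After iteration 3: temp = 9, steps = 3
After iteration 4: temp = 8, steps = 4
After iteration 5: temp = 4, steps = 5
After iteration 6: temp = 2, steps = 6
After iteration 7: temp = 1, steps = 7
Loop ends.

Final answer: 7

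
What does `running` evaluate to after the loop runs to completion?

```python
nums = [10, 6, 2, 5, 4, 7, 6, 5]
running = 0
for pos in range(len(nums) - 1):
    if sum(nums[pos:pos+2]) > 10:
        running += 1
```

Let's trace through this code step by step.

Initialize: nums = [10, 6, 2, 5, 4, 7, 6, 5]
Initialize: running = 0
Entering loop: for pos in range(len(nums) - 1):
After iteration 1: pos = 0, running = 1
After iteration 2: pos = 1, running = 1
After iteration 3: pos = 2, running = 1
After iteration 4: pos = 3, running = 1
After iteration 5: pos = 4, running = 2
After iteration 6: pos = 5, running = 3
After iteration 7: pos = 6, running = 4
Loop ends.

Final answer: 4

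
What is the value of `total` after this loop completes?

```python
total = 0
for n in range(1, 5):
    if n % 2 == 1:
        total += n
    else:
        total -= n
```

Let's trace through this code step by step.

Initialize: total = 0
Entering loop: for n in range(1, 5):
After iteration 1: n = 1, total = 1
After iteration 2: n = 2, total = -1
After iteration 3: n = 3, total = 2
After iteration 4: n = 4, total = -2
Loop ends.

Final answer: -2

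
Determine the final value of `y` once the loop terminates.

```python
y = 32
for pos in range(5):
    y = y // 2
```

Let's trace through this code step by step.

Initialize: y = 32
Entering loop: for pos in range(5):
After iteration 1: pos = 0, y = 16
After iteration 2: pos = 1, y = 8
After iteration 3: pos = 2, y = 4
After iteration 4: pos = 3, y = 2
After iteration 5: pos = 4, y = 1
Loop ends.

Final answer: 1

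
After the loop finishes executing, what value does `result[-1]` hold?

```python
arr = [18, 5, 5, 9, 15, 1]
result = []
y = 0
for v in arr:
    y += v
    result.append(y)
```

Let's trace through this code step by step.

Initialize: arr = [18, 5, 5, 9, 15, 1]
Initialize: result = []
Initialize: y = 0
Entering loop: for v in arr:
After iteration 1: v = 18, result = [18], y = 18
After iteration 2: v = 5, result = [18, 23], y = 23
After iteration 3: v = 5, result = [18, 23, 28], y = 28
After iteration 4: v = 9, result = [18, 23, 28, 37], y = 37
After iteration 5: v = 15, result = [18, 23, 28, 37, 52], y = 52
After iteration 6: v = 1, result = [18, 23, 28, 37, 52, 53], y = 53
Loop ends.
result[-1] = 53

Final answer: 53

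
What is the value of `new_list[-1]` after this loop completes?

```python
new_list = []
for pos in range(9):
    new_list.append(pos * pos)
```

Let's trace through this code step by step.

Initialize: new_list = []
Entering loop: for pos in range(9):
After iteration 1: pos = 0, new_list = [0]
After iteration 2: pos = 1, new_list = [0, 1]
After iteration 3: pos = 2, new_list = [0, 1, 4]
After iteration 4: pos = 3, new_list = [0, 1, 4, 9]
After iteration 5: pos = 4, new_list = [0, 1, 4, 9, 16]
After iteration 6: pos = 5, new_list = [0, 1, 4, 9, 16, 25]
After iteration 7: pos = 6, new_list = [0, 1, 4, 9, 16, 25, 36]
After iteration 8: pos = 7, new_list = [0, 1, 4, 9, 16, 25, 36, 49]
After iteration 9: pos = 8, new_list = [0, 1, 4, 9, 16, 25, 36, 49, 64]
Loop ends.
new_list[-1] = 64

Final answer: 64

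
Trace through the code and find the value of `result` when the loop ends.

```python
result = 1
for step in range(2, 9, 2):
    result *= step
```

Let's trace through this code step by step.

Initialize: result = 1
Entering loop: for step in range(2, 9, 2):
After iteration 1: step = 2, result = 2
After iteration 2: step = 4, result = 8
After iteration 3: step = 6, result = 48
After iteration 4: step = 8, result = 384
Loop ends.

Final answer: 384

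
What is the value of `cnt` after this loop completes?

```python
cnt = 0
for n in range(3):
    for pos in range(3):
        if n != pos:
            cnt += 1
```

Let's trace through this code step by step.

Initialize: cnt = 0
Entering loop: for n in range(3):
After iteration 1: n = 0, cnt = 2
After iteration 2: n = 1, cnt = 4
After iteration 3: n = 2, cnt = 6
Loop ends.

Final answer: 6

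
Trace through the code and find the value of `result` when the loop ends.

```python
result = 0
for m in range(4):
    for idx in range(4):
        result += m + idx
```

Let's trace through this code step by step.

Initialize: result = 0
Entering loop: for m in range(4):
After iteration 1: m = 0, result = 6
After iteration 2: m = 1, result = 16
After iteration 3: m = 2, result = 30
After iteration 4: m = 3, result = 48
Loop ends.

Final answer: 48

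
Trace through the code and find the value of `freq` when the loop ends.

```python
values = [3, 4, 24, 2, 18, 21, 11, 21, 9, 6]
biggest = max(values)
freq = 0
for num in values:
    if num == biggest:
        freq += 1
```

Let's trace through this code step by step.

Initialize: values = [3, 4, 24, 2, 18, 21, 11, 21, 9, 6]
Initialize: biggest = 24
Initialize: freq = 0
Entering loop: for num in values:
After iteration 1: num = 3, freq = 0
After iteration 2: num = 4, freq = 0
After iteration 3: num = 24, freq = 1
After iteration 4: num = 2, freq = 1
After iteration 5: num = 18, freq = 1
After iteration 6: num = 21, freq = 1
After iteration 7: num = 11, freq = 1
After iteration 8: num = 21, freq = 1
After iteration 9: num = 9, freq = 1
After iteration 10: num = 6, freq = 1
Loop ends.

Final answer: 1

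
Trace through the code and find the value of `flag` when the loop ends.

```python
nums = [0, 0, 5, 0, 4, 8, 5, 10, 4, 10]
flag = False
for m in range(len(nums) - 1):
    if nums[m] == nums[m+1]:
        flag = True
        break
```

Let's trace through this code step by step.

Initialize: nums = [0, 0, 5, 0, 4, 8, 5, 10, 4, 10]
Initialize: flag = False
Entering loop: for m in range(len(nums) - 1):
After iteration 1: m = 0, flag = True
Loop ends.

Final answer: True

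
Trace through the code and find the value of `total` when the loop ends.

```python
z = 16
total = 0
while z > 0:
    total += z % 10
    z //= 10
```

Let's trace through this code step by step.

Initialize: z = 16
Initialize: total = 0
Entering loop: while z > 0:
After iteration 1: z = 1, total = 6
After iteration 2: z = 0, total = 7
Loop ends.

Final answer: 7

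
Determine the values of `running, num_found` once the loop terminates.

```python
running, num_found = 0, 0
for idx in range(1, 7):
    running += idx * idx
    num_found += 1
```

Let's trace through this code step by step.

Initialize: running = 0
Initialize: num_found = 0
Entering loop: for idx in range(1, 7):
After iteration 1: idx = 1, running = 1, num_found = 1
After iteration 2: idx = 2, running = 5, num_found = 2
After iteration 3: idx = 3, running = 14, num_found = 3
After iteration 4: idx = 4, running = 30, num_found = 4
After iteration 5: idx = 5, running = 55, num_found = 5
After iteration 6: idx = 6, running = 91, num_found = 6
Loop ends.

Final answer: 91, 6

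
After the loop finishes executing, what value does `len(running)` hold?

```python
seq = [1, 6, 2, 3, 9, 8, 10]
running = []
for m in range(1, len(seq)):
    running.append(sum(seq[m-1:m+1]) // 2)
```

Let's trace through this code step by step.

Initialize: seq = [1, 6, 2, 3, 9, 8, 10]
Initialize: running = []
Entering loop: for m in range(1, len(seq)):
After iteration 1: m = 1, running = [3]
After iteration 2: m = 2, running = [3, 4]
After iteration 3: m = 3, running = [3, 4, 2]
After iteration 4: m = 4, running = [3, 4, 2, 6]
After iteration 5: m = 5, running = [3, 4, 2, 6, 8]
After iteration 6: m = 6, running = [3, 4, 2, 6, 8, 9]
Loop ends.
len(running) = 6

Final answer: 6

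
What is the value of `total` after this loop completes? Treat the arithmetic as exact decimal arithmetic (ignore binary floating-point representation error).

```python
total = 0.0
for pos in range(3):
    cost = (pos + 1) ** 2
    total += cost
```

Let's trace through this code step by step.

Initialize: total = 0.0
Entering loop: for pos in range(3):
After iteration 1: pos = 0, total = 1.0, cost = 1
After iteration 2: pos = 1, total = 5.0, cost = 4
After iteration 3: pos = 2, total = 14.0, cost = 9
Loop ends.

Final answer: 14.0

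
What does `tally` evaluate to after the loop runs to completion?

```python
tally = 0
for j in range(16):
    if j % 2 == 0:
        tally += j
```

Let's trace through this code step by step.

Initialize: tally = 0
Entering loop: for j in range(16):
After iteration 1: j = 0, tally = 0
After iteration 2: j = 1, tally = 0
After iteration 3: j = 2, tally = 2
After iteration 4: j = 3, tally = 2
After iteration 5: j = 4, tally = 6
After iteration 6: j = 5, tally = 6
After iteration 7: j = 6, tally = 12
After iteration 8: j = 7, tally = 12
After iteration 9: j = 8, tally = 20
After iteration 10: j = 9, tally = 20
After iteration 11: j = 10, tally = 30
After iteration 12: j = 11, tally = 30
After iteration 13: j = 12, tally = 42
After iteration 14: j = 13, tally = 42
After iteration 15: j = 14, tally = 56
After iteration 16: j = 15, tally = 56
Loop ends.

Final answer: 56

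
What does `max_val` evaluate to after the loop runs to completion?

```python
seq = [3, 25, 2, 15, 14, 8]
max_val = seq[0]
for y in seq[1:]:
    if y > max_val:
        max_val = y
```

Let's trace through this code step by step.

Initialize: seq = [3, 25, 2, 15, 14, 8]
Initialize: max_val = 3
Entering loop: for y in seq[1:]:
After iteration 1: y = 25, max_val = 25
After iteration 2: y = 2, max_val = 25
After iteration 3: y = 15, max_val = 25
After iteration 4: y = 14, max_val = 25
After iteration 5: y = 8, max_val = 25
Loop ends.

Final answer: 25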